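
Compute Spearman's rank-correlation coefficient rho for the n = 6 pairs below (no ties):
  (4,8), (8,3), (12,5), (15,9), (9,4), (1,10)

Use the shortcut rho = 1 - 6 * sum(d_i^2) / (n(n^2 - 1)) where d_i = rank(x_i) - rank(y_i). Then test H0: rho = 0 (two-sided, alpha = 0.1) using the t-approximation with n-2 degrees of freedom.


Step 1: Rank x and y separately (midranks; no ties here).
rank(x): 4->2, 8->3, 12->5, 15->6, 9->4, 1->1
rank(y): 8->4, 3->1, 5->3, 9->5, 4->2, 10->6
Step 2: d_i = R_x(i) - R_y(i); compute d_i^2.
  (2-4)^2=4, (3-1)^2=4, (5-3)^2=4, (6-5)^2=1, (4-2)^2=4, (1-6)^2=25
sum(d^2) = 42.
Step 3: rho = 1 - 6*42 / (6*(6^2 - 1)) = 1 - 252/210 = -0.200000.
Step 4: Under H0, t = rho * sqrt((n-2)/(1-rho^2)) = -0.4082 ~ t(4).
Step 5: Two-sided p-value from the t-distribution with 4 df = 0.704000.
Step 6: alpha = 0.1. fail to reject H0.

rho = -0.2000, p = 0.704000, fail to reject H0 at alpha = 0.1.


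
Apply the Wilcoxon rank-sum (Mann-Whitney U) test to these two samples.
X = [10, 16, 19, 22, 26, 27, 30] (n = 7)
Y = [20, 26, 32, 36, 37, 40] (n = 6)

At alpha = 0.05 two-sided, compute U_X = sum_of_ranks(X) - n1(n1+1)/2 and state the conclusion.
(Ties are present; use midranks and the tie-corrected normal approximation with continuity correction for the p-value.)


Step 1: Combine and sort all 13 observations; assign midranks.
sorted (value, group): (10,X), (16,X), (19,X), (20,Y), (22,X), (26,X), (26,Y), (27,X), (30,X), (32,Y), (36,Y), (37,Y), (40,Y)
ranks: 10->1, 16->2, 19->3, 20->4, 22->5, 26->6.5, 26->6.5, 27->8, 30->9, 32->10, 36->11, 37->12, 40->13
Step 2: Rank sum for X: R1 = 1 + 2 + 3 + 5 + 6.5 + 8 + 9 = 34.5.
Step 3: U_X = R1 - n1(n1+1)/2 = 34.5 - 7*8/2 = 34.5 - 28 = 6.5.
       U_Y = n1*n2 - U_X = 42 - 6.5 = 35.5.
Step 4: Ties are present, so use the tie-corrected normal approximation (with continuity correction) for the p-value.
Step 5: p-value = 0.045204; compare to alpha = 0.05. reject H0.

U_X = 6.5, p = 0.045204, reject H0 at alpha = 0.05.


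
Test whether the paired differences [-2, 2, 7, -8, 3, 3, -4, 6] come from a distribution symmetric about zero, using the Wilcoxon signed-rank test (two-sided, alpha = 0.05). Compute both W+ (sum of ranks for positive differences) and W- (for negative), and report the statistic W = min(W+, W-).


Step 1: Drop any zero differences (none here) and take |d_i|.
|d| = [2, 2, 7, 8, 3, 3, 4, 6]
Step 2: Midrank |d_i| (ties get averaged ranks).
ranks: |2|->1.5, |2|->1.5, |7|->7, |8|->8, |3|->3.5, |3|->3.5, |4|->5, |6|->6
Step 3: Attach original signs; sum ranks with positive sign and with negative sign.
W+ = 1.5 + 7 + 3.5 + 3.5 + 6 = 21.5
W- = 1.5 + 8 + 5 = 14.5
(Check: W+ + W- = 36 should equal n(n+1)/2 = 36.)
Step 4: Test statistic W = min(W+, W-) = 14.5.
Step 5: Ties in |d|, so use the tie-corrected normal approximation.
        E[W] = n(n+1)/4 = 8*9/4 = 18.
        Tie groups: |d|=2 (t=2), |d|=3 (t=2); sum(t^3 - t) = 12.
        Var[W] = n(n+1)(2n+1)/24 - sum(t^3-t)/48 = 1224/24 - 12/48 = 50.75.
        z = (W - E[W]) / sqrt(Var[W]) = (14.5 - 18) / 7.1239 = -0.4913.
        Two-sided p = 2*Phi(z) = 0.623212.
Step 6: alpha = 0.05. fail to reject H0.

W+ = 21.5, W- = 14.5, W = min = 14.5, p = 0.623212, fail to reject H0.


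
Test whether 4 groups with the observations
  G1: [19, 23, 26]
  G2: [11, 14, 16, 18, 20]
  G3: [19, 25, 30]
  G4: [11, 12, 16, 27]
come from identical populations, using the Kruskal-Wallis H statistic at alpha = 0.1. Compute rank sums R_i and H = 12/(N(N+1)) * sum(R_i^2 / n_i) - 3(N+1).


Step 1: Combine all N = 15 observations and assign midranks.
sorted (value, group, rank): (11,G2,1.5), (11,G4,1.5), (12,G4,3), (14,G2,4), (16,G2,5.5), (16,G4,5.5), (18,G2,7), (19,G1,8.5), (19,G3,8.5), (20,G2,10), (23,G1,11), (25,G3,12), (26,G1,13), (27,G4,14), (30,G3,15)
Step 2: Sum ranks within each group.
R_1 = 32.5 (n_1 = 3)
R_2 = 28 (n_2 = 5)
R_3 = 35.5 (n_3 = 3)
R_4 = 24 (n_4 = 4)
Step 3: H = 12/(N(N+1)) * sum(R_i^2/n_i) - 3(N+1)
     = 12/(15*16) * (32.5^2/3 + 28^2/5 + 35.5^2/3 + 24^2/4) - 3*16
     = 0.050000 * 1072.97 - 48
     = 5.648333.
Step 4: Ties present; correction factor C = 1 - 18/(15^3 - 15) = 0.994643. Corrected H = 5.648333 / 0.994643 = 5.678755.
Step 5: Under H0, H ~ chi^2(3); p-value = 0.128330.
Step 6: alpha = 0.1. fail to reject H0.

H = 5.6788, df = 3, p = 0.128330, fail to reject H0.


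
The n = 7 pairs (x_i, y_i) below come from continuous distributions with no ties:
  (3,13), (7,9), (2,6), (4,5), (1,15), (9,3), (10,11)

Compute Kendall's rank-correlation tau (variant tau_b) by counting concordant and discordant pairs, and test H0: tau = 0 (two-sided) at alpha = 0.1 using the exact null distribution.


Step 1: Enumerate the 21 unordered pairs (i,j) with i<j and classify each by sign(x_j-x_i) * sign(y_j-y_i).
  (1,2):dx=+4,dy=-4->D; (1,3):dx=-1,dy=-7->C; (1,4):dx=+1,dy=-8->D; (1,5):dx=-2,dy=+2->D
  (1,6):dx=+6,dy=-10->D; (1,7):dx=+7,dy=-2->D; (2,3):dx=-5,dy=-3->C; (2,4):dx=-3,dy=-4->C
  (2,5):dx=-6,dy=+6->D; (2,6):dx=+2,dy=-6->D; (2,7):dx=+3,dy=+2->C; (3,4):dx=+2,dy=-1->D
  (3,5):dx=-1,dy=+9->D; (3,6):dx=+7,dy=-3->D; (3,7):dx=+8,dy=+5->C; (4,5):dx=-3,dy=+10->D
  (4,6):dx=+5,dy=-2->D; (4,7):dx=+6,dy=+6->C; (5,6):dx=+8,dy=-12->D; (5,7):dx=+9,dy=-4->D
  (6,7):dx=+1,dy=+8->C
Step 2: C = 7, D = 14, total pairs = 21.
Step 3: tau = (C - D)/(n(n-1)/2) = (7 - 14)/21 = -0.333333.
Step 4: Exact two-sided p-value (enumerate n! = 5040 permutations of y under H0): p = 0.381349.
Step 5: alpha = 0.1. fail to reject H0.

tau_b = -0.3333 (C=7, D=14), p = 0.381349, fail to reject H0.


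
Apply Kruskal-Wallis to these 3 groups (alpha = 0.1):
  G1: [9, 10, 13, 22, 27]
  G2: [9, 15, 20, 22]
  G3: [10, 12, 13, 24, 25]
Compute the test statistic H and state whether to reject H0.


Step 1: Combine all N = 14 observations and assign midranks.
sorted (value, group, rank): (9,G1,1.5), (9,G2,1.5), (10,G1,3.5), (10,G3,3.5), (12,G3,5), (13,G1,6.5), (13,G3,6.5), (15,G2,8), (20,G2,9), (22,G1,10.5), (22,G2,10.5), (24,G3,12), (25,G3,13), (27,G1,14)
Step 2: Sum ranks within each group.
R_1 = 36 (n_1 = 5)
R_2 = 29 (n_2 = 4)
R_3 = 40 (n_3 = 5)
Step 3: H = 12/(N(N+1)) * sum(R_i^2/n_i) - 3(N+1)
     = 12/(14*15) * (36^2/5 + 29^2/4 + 40^2/5) - 3*15
     = 0.057143 * 789.45 - 45
     = 0.111429.
Step 4: Ties present; correction factor C = 1 - 24/(14^3 - 14) = 0.991209. Corrected H = 0.111429 / 0.991209 = 0.112417.
Step 5: Under H0, H ~ chi^2(2); p-value = 0.945342.
Step 6: alpha = 0.1. fail to reject H0.

H = 0.1124, df = 2, p = 0.945342, fail to reject H0.


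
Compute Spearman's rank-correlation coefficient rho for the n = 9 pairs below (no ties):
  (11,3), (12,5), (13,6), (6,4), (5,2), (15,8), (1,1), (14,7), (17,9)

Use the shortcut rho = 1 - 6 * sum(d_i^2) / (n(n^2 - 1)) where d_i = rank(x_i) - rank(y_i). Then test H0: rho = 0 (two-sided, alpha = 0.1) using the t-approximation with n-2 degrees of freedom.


Step 1: Rank x and y separately (midranks; no ties here).
rank(x): 11->4, 12->5, 13->6, 6->3, 5->2, 15->8, 1->1, 14->7, 17->9
rank(y): 3->3, 5->5, 6->6, 4->4, 2->2, 8->8, 1->1, 7->7, 9->9
Step 2: d_i = R_x(i) - R_y(i); compute d_i^2.
  (4-3)^2=1, (5-5)^2=0, (6-6)^2=0, (3-4)^2=1, (2-2)^2=0, (8-8)^2=0, (1-1)^2=0, (7-7)^2=0, (9-9)^2=0
sum(d^2) = 2.
Step 3: rho = 1 - 6*2 / (9*(9^2 - 1)) = 1 - 12/720 = 0.983333.
Step 4: Under H0, t = rho * sqrt((n-2)/(1-rho^2)) = 14.3096 ~ t(7).
Step 5: Two-sided p-value from the t-distribution with 7 df = 0.000002.
Step 6: alpha = 0.1. reject H0.

rho = 0.9833, p = 0.000002, reject H0 at alpha = 0.1.


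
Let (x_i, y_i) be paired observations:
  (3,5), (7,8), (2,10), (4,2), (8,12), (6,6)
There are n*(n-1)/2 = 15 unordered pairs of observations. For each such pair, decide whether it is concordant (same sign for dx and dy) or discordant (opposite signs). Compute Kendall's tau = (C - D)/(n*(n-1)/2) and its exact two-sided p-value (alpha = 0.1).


Step 1: Enumerate the 15 unordered pairs (i,j) with i<j and classify each by sign(x_j-x_i) * sign(y_j-y_i).
  (1,2):dx=+4,dy=+3->C; (1,3):dx=-1,dy=+5->D; (1,4):dx=+1,dy=-3->D; (1,5):dx=+5,dy=+7->C
  (1,6):dx=+3,dy=+1->C; (2,3):dx=-5,dy=+2->D; (2,4):dx=-3,dy=-6->C; (2,5):dx=+1,dy=+4->C
  (2,6):dx=-1,dy=-2->C; (3,4):dx=+2,dy=-8->D; (3,5):dx=+6,dy=+2->C; (3,6):dx=+4,dy=-4->D
  (4,5):dx=+4,dy=+10->C; (4,6):dx=+2,dy=+4->C; (5,6):dx=-2,dy=-6->C
Step 2: C = 10, D = 5, total pairs = 15.
Step 3: tau = (C - D)/(n(n-1)/2) = (10 - 5)/15 = 0.333333.
Step 4: Exact two-sided p-value (enumerate n! = 720 permutations of y under H0): p = 0.469444.
Step 5: alpha = 0.1. fail to reject H0.

tau_b = 0.3333 (C=10, D=5), p = 0.469444, fail to reject H0.


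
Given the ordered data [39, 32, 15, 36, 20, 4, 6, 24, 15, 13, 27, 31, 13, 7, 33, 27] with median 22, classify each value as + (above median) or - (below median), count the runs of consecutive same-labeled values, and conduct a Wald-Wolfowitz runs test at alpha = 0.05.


Step 1: Compute median = 22; label A = above, B = below.
Labels in order: AABABBBABBAABBAA  (n_A = 8, n_B = 8)
Step 2: Count runs R = 9.
Step 3: Under H0 (random ordering), E[R] = 2*n_A*n_B/(n_A+n_B) + 1 = 2*8*8/16 + 1 = 9.0000.
        Var[R] = 2*n_A*n_B*(2*n_A*n_B - n_A - n_B) / ((n_A+n_B)^2 * (n_A+n_B-1)) = 14336/3840 = 3.7333.
        SD[R] = 1.9322.
Step 4: R = E[R], so z = 0 with no continuity correction.
Step 5: Two-sided p-value via normal approximation = 2*(1 - Phi(|z|)) = 1.000000.
Step 6: alpha = 0.05. fail to reject H0.

R = 9, z = 0.0000, p = 1.000000, fail to reject H0.


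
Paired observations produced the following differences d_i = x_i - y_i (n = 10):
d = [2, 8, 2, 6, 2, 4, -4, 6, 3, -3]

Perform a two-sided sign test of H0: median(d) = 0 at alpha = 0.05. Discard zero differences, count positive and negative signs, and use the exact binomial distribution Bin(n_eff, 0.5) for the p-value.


Step 1: Discard zero differences. Original n = 10; n_eff = number of nonzero differences = 10.
Nonzero differences (with sign): +2, +8, +2, +6, +2, +4, -4, +6, +3, -3
Step 2: Count signs: positive = 8, negative = 2.
Step 3: Under H0: P(positive) = 0.5, so the number of positives S ~ Bin(10, 0.5).
Step 4: Two-sided exact p-value = sum of Bin(10,0.5) probabilities at or below the observed probability = 0.109375.
Step 5: alpha = 0.05. fail to reject H0.

n_eff = 10, pos = 8, neg = 2, p = 0.109375, fail to reject H0.


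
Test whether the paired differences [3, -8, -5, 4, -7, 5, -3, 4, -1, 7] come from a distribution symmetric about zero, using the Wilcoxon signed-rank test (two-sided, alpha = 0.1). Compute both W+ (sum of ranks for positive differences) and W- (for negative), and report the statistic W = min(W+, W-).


Step 1: Drop any zero differences (none here) and take |d_i|.
|d| = [3, 8, 5, 4, 7, 5, 3, 4, 1, 7]
Step 2: Midrank |d_i| (ties get averaged ranks).
ranks: |3|->2.5, |8|->10, |5|->6.5, |4|->4.5, |7|->8.5, |5|->6.5, |3|->2.5, |4|->4.5, |1|->1, |7|->8.5
Step 3: Attach original signs; sum ranks with positive sign and with negative sign.
W+ = 2.5 + 4.5 + 6.5 + 4.5 + 8.5 = 26.5
W- = 10 + 6.5 + 8.5 + 2.5 + 1 = 28.5
(Check: W+ + W- = 55 should equal n(n+1)/2 = 55.)
Step 4: Test statistic W = min(W+, W-) = 26.5.
Step 5: Ties in |d|, so use the tie-corrected normal approximation.
        E[W] = n(n+1)/4 = 10*11/4 = 27.5.
        Tie groups: |d|=3 (t=2), |d|=4 (t=2), |d|=5 (t=2), |d|=7 (t=2); sum(t^3 - t) = 24.
        Var[W] = n(n+1)(2n+1)/24 - sum(t^3-t)/48 = 2310/24 - 24/48 = 95.75.
        z = (W - E[W]) / sqrt(Var[W]) = (26.5 - 27.5) / 9.7852 = -0.1022.
        Two-sided p = 2*Phi(z) = 0.918602.
Step 6: alpha = 0.1. fail to reject H0.

W+ = 26.5, W- = 28.5, W = min = 26.5, p = 0.918602, fail to reject H0.


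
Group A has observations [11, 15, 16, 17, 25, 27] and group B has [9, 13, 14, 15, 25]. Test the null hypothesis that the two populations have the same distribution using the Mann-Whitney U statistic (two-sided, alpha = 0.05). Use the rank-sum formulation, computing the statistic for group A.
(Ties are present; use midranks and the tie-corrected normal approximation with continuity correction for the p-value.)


Step 1: Combine and sort all 11 observations; assign midranks.
sorted (value, group): (9,Y), (11,X), (13,Y), (14,Y), (15,X), (15,Y), (16,X), (17,X), (25,X), (25,Y), (27,X)
ranks: 9->1, 11->2, 13->3, 14->4, 15->5.5, 15->5.5, 16->7, 17->8, 25->9.5, 25->9.5, 27->11
Step 2: Rank sum for X: R1 = 2 + 5.5 + 7 + 8 + 9.5 + 11 = 43.
Step 3: U_X = R1 - n1(n1+1)/2 = 43 - 6*7/2 = 43 - 21 = 22.
       U_Y = n1*n2 - U_X = 30 - 22 = 8.
Step 4: Ties are present, so use the tie-corrected normal approximation (with continuity correction) for the p-value.
Step 5: p-value = 0.233197; compare to alpha = 0.05. fail to reject H0.

U_X = 22, p = 0.233197, fail to reject H0 at alpha = 0.05.


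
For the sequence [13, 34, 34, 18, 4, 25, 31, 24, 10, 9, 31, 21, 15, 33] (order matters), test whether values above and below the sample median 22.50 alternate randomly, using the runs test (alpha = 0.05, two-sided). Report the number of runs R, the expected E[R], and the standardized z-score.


Step 1: Compute median = 22.50; label A = above, B = below.
Labels in order: BAABBAAABBABBA  (n_A = 7, n_B = 7)
Step 2: Count runs R = 8.
Step 3: Under H0 (random ordering), E[R] = 2*n_A*n_B/(n_A+n_B) + 1 = 2*7*7/14 + 1 = 8.0000.
        Var[R] = 2*n_A*n_B*(2*n_A*n_B - n_A - n_B) / ((n_A+n_B)^2 * (n_A+n_B-1)) = 8232/2548 = 3.2308.
        SD[R] = 1.7974.
Step 4: R = E[R], so z = 0 with no continuity correction.
Step 5: Two-sided p-value via normal approximation = 2*(1 - Phi(|z|)) = 1.000000.
Step 6: alpha = 0.05. fail to reject H0.

R = 8, z = 0.0000, p = 1.000000, fail to reject H0.


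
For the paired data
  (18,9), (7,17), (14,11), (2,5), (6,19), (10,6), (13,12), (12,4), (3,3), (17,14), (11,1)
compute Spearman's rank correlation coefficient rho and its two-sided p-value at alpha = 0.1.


Step 1: Rank x and y separately (midranks; no ties here).
rank(x): 18->11, 7->4, 14->9, 2->1, 6->3, 10->5, 13->8, 12->7, 3->2, 17->10, 11->6
rank(y): 9->6, 17->10, 11->7, 5->4, 19->11, 6->5, 12->8, 4->3, 3->2, 14->9, 1->1
Step 2: d_i = R_x(i) - R_y(i); compute d_i^2.
  (11-6)^2=25, (4-10)^2=36, (9-7)^2=4, (1-4)^2=9, (3-11)^2=64, (5-5)^2=0, (8-8)^2=0, (7-3)^2=16, (2-2)^2=0, (10-9)^2=1, (6-1)^2=25
sum(d^2) = 180.
Step 3: rho = 1 - 6*180 / (11*(11^2 - 1)) = 1 - 1080/1320 = 0.181818.
Step 4: Under H0, t = rho * sqrt((n-2)/(1-rho^2)) = 0.5547 ~ t(9).
Step 5: Two-sided p-value from the t-distribution with 9 df = 0.592615.
Step 6: alpha = 0.1. fail to reject H0.

rho = 0.1818, p = 0.592615, fail to reject H0 at alpha = 0.1.


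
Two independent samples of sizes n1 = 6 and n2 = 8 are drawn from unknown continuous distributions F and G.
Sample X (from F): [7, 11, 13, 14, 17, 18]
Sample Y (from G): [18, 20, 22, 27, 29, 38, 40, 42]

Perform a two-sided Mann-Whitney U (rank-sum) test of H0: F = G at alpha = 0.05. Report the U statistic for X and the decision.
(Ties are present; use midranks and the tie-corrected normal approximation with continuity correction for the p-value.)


Step 1: Combine and sort all 14 observations; assign midranks.
sorted (value, group): (7,X), (11,X), (13,X), (14,X), (17,X), (18,X), (18,Y), (20,Y), (22,Y), (27,Y), (29,Y), (38,Y), (40,Y), (42,Y)
ranks: 7->1, 11->2, 13->3, 14->4, 17->5, 18->6.5, 18->6.5, 20->8, 22->9, 27->10, 29->11, 38->12, 40->13, 42->14
Step 2: Rank sum for X: R1 = 1 + 2 + 3 + 4 + 5 + 6.5 = 21.5.
Step 3: U_X = R1 - n1(n1+1)/2 = 21.5 - 6*7/2 = 21.5 - 21 = 0.5.
       U_Y = n1*n2 - U_X = 48 - 0.5 = 47.5.
Step 4: Ties are present, so use the tie-corrected normal approximation (with continuity correction) for the p-value.
Step 5: p-value = 0.002953; compare to alpha = 0.05. reject H0.

U_X = 0.5, p = 0.002953, reject H0 at alpha = 0.05.


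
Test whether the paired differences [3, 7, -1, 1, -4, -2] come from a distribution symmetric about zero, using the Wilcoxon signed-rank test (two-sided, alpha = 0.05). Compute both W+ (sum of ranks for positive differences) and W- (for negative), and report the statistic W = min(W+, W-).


Step 1: Drop any zero differences (none here) and take |d_i|.
|d| = [3, 7, 1, 1, 4, 2]
Step 2: Midrank |d_i| (ties get averaged ranks).
ranks: |3|->4, |7|->6, |1|->1.5, |1|->1.5, |4|->5, |2|->3
Step 3: Attach original signs; sum ranks with positive sign and with negative sign.
W+ = 4 + 6 + 1.5 = 11.5
W- = 1.5 + 5 + 3 = 9.5
(Check: W+ + W- = 21 should equal n(n+1)/2 = 21.)
Step 4: Test statistic W = min(W+, W-) = 9.5.
Step 5: Ties in |d|, so use the tie-corrected normal approximation.
        E[W] = n(n+1)/4 = 6*7/4 = 10.5.
        Tie groups: |d|=1 (t=2); sum(t^3 - t) = 6.
        Var[W] = n(n+1)(2n+1)/24 - sum(t^3-t)/48 = 546/24 - 6/48 = 22.625.
        z = (W - E[W]) / sqrt(Var[W]) = (9.5 - 10.5) / 4.7566 = -0.2102.
        Two-sided p = 2*Phi(z) = 0.833484.
Step 6: alpha = 0.05. fail to reject H0.

W+ = 11.5, W- = 9.5, W = min = 9.5, p = 0.833484, fail to reject H0.


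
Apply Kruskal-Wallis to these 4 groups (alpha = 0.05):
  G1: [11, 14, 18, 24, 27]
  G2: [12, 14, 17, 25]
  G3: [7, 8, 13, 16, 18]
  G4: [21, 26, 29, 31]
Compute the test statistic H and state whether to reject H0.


Step 1: Combine all N = 18 observations and assign midranks.
sorted (value, group, rank): (7,G3,1), (8,G3,2), (11,G1,3), (12,G2,4), (13,G3,5), (14,G1,6.5), (14,G2,6.5), (16,G3,8), (17,G2,9), (18,G1,10.5), (18,G3,10.5), (21,G4,12), (24,G1,13), (25,G2,14), (26,G4,15), (27,G1,16), (29,G4,17), (31,G4,18)
Step 2: Sum ranks within each group.
R_1 = 49 (n_1 = 5)
R_2 = 33.5 (n_2 = 4)
R_3 = 26.5 (n_3 = 5)
R_4 = 62 (n_4 = 4)
Step 3: H = 12/(N(N+1)) * sum(R_i^2/n_i) - 3(N+1)
     = 12/(18*19) * (49^2/5 + 33.5^2/4 + 26.5^2/5 + 62^2/4) - 3*19
     = 0.035088 * 1862.21 - 57
     = 8.340789.
Step 4: Ties present; correction factor C = 1 - 12/(18^3 - 18) = 0.997936. Corrected H = 8.340789 / 0.997936 = 8.358040.
Step 5: Under H0, H ~ chi^2(3); p-value = 0.039164.
Step 6: alpha = 0.05. reject H0.

H = 8.3580, df = 3, p = 0.039164, reject H0.


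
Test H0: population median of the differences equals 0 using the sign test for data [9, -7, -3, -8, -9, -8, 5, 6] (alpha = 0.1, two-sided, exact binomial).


Step 1: Discard zero differences. Original n = 8; n_eff = number of nonzero differences = 8.
Nonzero differences (with sign): +9, -7, -3, -8, -9, -8, +5, +6
Step 2: Count signs: positive = 3, negative = 5.
Step 3: Under H0: P(positive) = 0.5, so the number of positives S ~ Bin(8, 0.5).
Step 4: Two-sided exact p-value = sum of Bin(8,0.5) probabilities at or below the observed probability = 0.726562.
Step 5: alpha = 0.1. fail to reject H0.

n_eff = 8, pos = 3, neg = 5, p = 0.726562, fail to reject H0.


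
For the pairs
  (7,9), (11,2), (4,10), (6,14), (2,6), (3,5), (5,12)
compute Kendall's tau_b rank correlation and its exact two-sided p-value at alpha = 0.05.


Step 1: Enumerate the 21 unordered pairs (i,j) with i<j and classify each by sign(x_j-x_i) * sign(y_j-y_i).
  (1,2):dx=+4,dy=-7->D; (1,3):dx=-3,dy=+1->D; (1,4):dx=-1,dy=+5->D; (1,5):dx=-5,dy=-3->C
  (1,6):dx=-4,dy=-4->C; (1,7):dx=-2,dy=+3->D; (2,3):dx=-7,dy=+8->D; (2,4):dx=-5,dy=+12->D
  (2,5):dx=-9,dy=+4->D; (2,6):dx=-8,dy=+3->D; (2,7):dx=-6,dy=+10->D; (3,4):dx=+2,dy=+4->C
  (3,5):dx=-2,dy=-4->C; (3,6):dx=-1,dy=-5->C; (3,7):dx=+1,dy=+2->C; (4,5):dx=-4,dy=-8->C
  (4,6):dx=-3,dy=-9->C; (4,7):dx=-1,dy=-2->C; (5,6):dx=+1,dy=-1->D; (5,7):dx=+3,dy=+6->C
  (6,7):dx=+2,dy=+7->C
Step 2: C = 11, D = 10, total pairs = 21.
Step 3: tau = (C - D)/(n(n-1)/2) = (11 - 10)/21 = 0.047619.
Step 4: Exact two-sided p-value (enumerate n! = 5040 permutations of y under H0): p = 1.000000.
Step 5: alpha = 0.05. fail to reject H0.

tau_b = 0.0476 (C=11, D=10), p = 1.000000, fail to reject H0.


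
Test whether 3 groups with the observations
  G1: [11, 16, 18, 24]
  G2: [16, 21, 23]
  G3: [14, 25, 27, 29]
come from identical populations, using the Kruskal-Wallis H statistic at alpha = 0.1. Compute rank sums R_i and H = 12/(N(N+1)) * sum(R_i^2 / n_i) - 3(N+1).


Step 1: Combine all N = 11 observations and assign midranks.
sorted (value, group, rank): (11,G1,1), (14,G3,2), (16,G1,3.5), (16,G2,3.5), (18,G1,5), (21,G2,6), (23,G2,7), (24,G1,8), (25,G3,9), (27,G3,10), (29,G3,11)
Step 2: Sum ranks within each group.
R_1 = 17.5 (n_1 = 4)
R_2 = 16.5 (n_2 = 3)
R_3 = 32 (n_3 = 4)
Step 3: H = 12/(N(N+1)) * sum(R_i^2/n_i) - 3(N+1)
     = 12/(11*12) * (17.5^2/4 + 16.5^2/3 + 32^2/4) - 3*12
     = 0.090909 * 423.312 - 36
     = 2.482955.
Step 4: Ties present; correction factor C = 1 - 6/(11^3 - 11) = 0.995455. Corrected H = 2.482955 / 0.995455 = 2.494292.
Step 5: Under H0, H ~ chi^2(2); p-value = 0.287324.
Step 6: alpha = 0.1. fail to reject H0.

H = 2.4943, df = 2, p = 0.287324, fail to reject H0.


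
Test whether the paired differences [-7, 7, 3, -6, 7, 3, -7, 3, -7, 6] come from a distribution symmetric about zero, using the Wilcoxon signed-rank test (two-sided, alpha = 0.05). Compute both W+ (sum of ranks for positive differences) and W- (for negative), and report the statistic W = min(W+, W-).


Step 1: Drop any zero differences (none here) and take |d_i|.
|d| = [7, 7, 3, 6, 7, 3, 7, 3, 7, 6]
Step 2: Midrank |d_i| (ties get averaged ranks).
ranks: |7|->8, |7|->8, |3|->2, |6|->4.5, |7|->8, |3|->2, |7|->8, |3|->2, |7|->8, |6|->4.5
Step 3: Attach original signs; sum ranks with positive sign and with negative sign.
W+ = 8 + 2 + 8 + 2 + 2 + 4.5 = 26.5
W- = 8 + 4.5 + 8 + 8 = 28.5
(Check: W+ + W- = 55 should equal n(n+1)/2 = 55.)
Step 4: Test statistic W = min(W+, W-) = 26.5.
Step 5: Ties in |d|, so use the tie-corrected normal approximation.
        E[W] = n(n+1)/4 = 10*11/4 = 27.5.
        Tie groups: |d|=3 (t=3), |d|=6 (t=2), |d|=7 (t=5); sum(t^3 - t) = 150.
        Var[W] = n(n+1)(2n+1)/24 - sum(t^3-t)/48 = 2310/24 - 150/48 = 93.125.
        z = (W - E[W]) / sqrt(Var[W]) = (26.5 - 27.5) / 9.6501 = -0.1036.
        Two-sided p = 2*Phi(z) = 0.917467.
Step 6: alpha = 0.05. fail to reject H0.

W+ = 26.5, W- = 28.5, W = min = 26.5, p = 0.917467, fail to reject H0.


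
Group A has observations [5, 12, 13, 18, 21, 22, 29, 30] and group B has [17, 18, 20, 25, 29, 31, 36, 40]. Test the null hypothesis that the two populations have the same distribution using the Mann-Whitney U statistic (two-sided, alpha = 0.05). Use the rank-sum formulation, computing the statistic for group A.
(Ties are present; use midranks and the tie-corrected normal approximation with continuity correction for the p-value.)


Step 1: Combine and sort all 16 observations; assign midranks.
sorted (value, group): (5,X), (12,X), (13,X), (17,Y), (18,X), (18,Y), (20,Y), (21,X), (22,X), (25,Y), (29,X), (29,Y), (30,X), (31,Y), (36,Y), (40,Y)
ranks: 5->1, 12->2, 13->3, 17->4, 18->5.5, 18->5.5, 20->7, 21->8, 22->9, 25->10, 29->11.5, 29->11.5, 30->13, 31->14, 36->15, 40->16
Step 2: Rank sum for X: R1 = 1 + 2 + 3 + 5.5 + 8 + 9 + 11.5 + 13 = 53.
Step 3: U_X = R1 - n1(n1+1)/2 = 53 - 8*9/2 = 53 - 36 = 17.
       U_Y = n1*n2 - U_X = 64 - 17 = 47.
Step 4: Ties are present, so use the tie-corrected normal approximation (with continuity correction) for the p-value.
Step 5: p-value = 0.127247; compare to alpha = 0.05. fail to reject H0.

U_X = 17, p = 0.127247, fail to reject H0 at alpha = 0.05.


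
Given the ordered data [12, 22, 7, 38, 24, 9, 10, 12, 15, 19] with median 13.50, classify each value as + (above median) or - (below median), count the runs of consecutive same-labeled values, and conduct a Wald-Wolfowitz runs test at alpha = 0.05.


Step 1: Compute median = 13.50; label A = above, B = below.
Labels in order: BABAABBBAA  (n_A = 5, n_B = 5)
Step 2: Count runs R = 6.
Step 3: Under H0 (random ordering), E[R] = 2*n_A*n_B/(n_A+n_B) + 1 = 2*5*5/10 + 1 = 6.0000.
        Var[R] = 2*n_A*n_B*(2*n_A*n_B - n_A - n_B) / ((n_A+n_B)^2 * (n_A+n_B-1)) = 2000/900 = 2.2222.
        SD[R] = 1.4907.
Step 4: R = E[R], so z = 0 with no continuity correction.
Step 5: Two-sided p-value via normal approximation = 2*(1 - Phi(|z|)) = 1.000000.
Step 6: alpha = 0.05. fail to reject H0.

R = 6, z = 0.0000, p = 1.000000, fail to reject H0.


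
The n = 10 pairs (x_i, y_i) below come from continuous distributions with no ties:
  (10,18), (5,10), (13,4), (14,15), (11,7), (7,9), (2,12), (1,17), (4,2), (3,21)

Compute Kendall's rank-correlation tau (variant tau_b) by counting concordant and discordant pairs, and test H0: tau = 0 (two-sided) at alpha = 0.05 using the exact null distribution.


Step 1: Enumerate the 45 unordered pairs (i,j) with i<j and classify each by sign(x_j-x_i) * sign(y_j-y_i).
  (1,2):dx=-5,dy=-8->C; (1,3):dx=+3,dy=-14->D; (1,4):dx=+4,dy=-3->D; (1,5):dx=+1,dy=-11->D
  (1,6):dx=-3,dy=-9->C; (1,7):dx=-8,dy=-6->C; (1,8):dx=-9,dy=-1->C; (1,9):dx=-6,dy=-16->C
  (1,10):dx=-7,dy=+3->D; (2,3):dx=+8,dy=-6->D; (2,4):dx=+9,dy=+5->C; (2,5):dx=+6,dy=-3->D
  (2,6):dx=+2,dy=-1->D; (2,7):dx=-3,dy=+2->D; (2,8):dx=-4,dy=+7->D; (2,9):dx=-1,dy=-8->C
  (2,10):dx=-2,dy=+11->D; (3,4):dx=+1,dy=+11->C; (3,5):dx=-2,dy=+3->D; (3,6):dx=-6,dy=+5->D
  (3,7):dx=-11,dy=+8->D; (3,8):dx=-12,dy=+13->D; (3,9):dx=-9,dy=-2->C; (3,10):dx=-10,dy=+17->D
  (4,5):dx=-3,dy=-8->C; (4,6):dx=-7,dy=-6->C; (4,7):dx=-12,dy=-3->C; (4,8):dx=-13,dy=+2->D
  (4,9):dx=-10,dy=-13->C; (4,10):dx=-11,dy=+6->D; (5,6):dx=-4,dy=+2->D; (5,7):dx=-9,dy=+5->D
  (5,8):dx=-10,dy=+10->D; (5,9):dx=-7,dy=-5->C; (5,10):dx=-8,dy=+14->D; (6,7):dx=-5,dy=+3->D
  (6,8):dx=-6,dy=+8->D; (6,9):dx=-3,dy=-7->C; (6,10):dx=-4,dy=+12->D; (7,8):dx=-1,dy=+5->D
  (7,9):dx=+2,dy=-10->D; (7,10):dx=+1,dy=+9->C; (8,9):dx=+3,dy=-15->D; (8,10):dx=+2,dy=+4->C
  (9,10):dx=-1,dy=+19->D
Step 2: C = 17, D = 28, total pairs = 45.
Step 3: tau = (C - D)/(n(n-1)/2) = (17 - 28)/45 = -0.244444.
Step 4: Exact two-sided p-value (enumerate n! = 3628800 permutations of y under H0): p = 0.380720.
Step 5: alpha = 0.05. fail to reject H0.

tau_b = -0.2444 (C=17, D=28), p = 0.380720, fail to reject H0.


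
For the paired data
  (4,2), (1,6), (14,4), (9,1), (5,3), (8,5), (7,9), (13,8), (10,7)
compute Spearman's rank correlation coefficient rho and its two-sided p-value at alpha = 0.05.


Step 1: Rank x and y separately (midranks; no ties here).
rank(x): 4->2, 1->1, 14->9, 9->6, 5->3, 8->5, 7->4, 13->8, 10->7
rank(y): 2->2, 6->6, 4->4, 1->1, 3->3, 5->5, 9->9, 8->8, 7->7
Step 2: d_i = R_x(i) - R_y(i); compute d_i^2.
  (2-2)^2=0, (1-6)^2=25, (9-4)^2=25, (6-1)^2=25, (3-3)^2=0, (5-5)^2=0, (4-9)^2=25, (8-8)^2=0, (7-7)^2=0
sum(d^2) = 100.
Step 3: rho = 1 - 6*100 / (9*(9^2 - 1)) = 1 - 600/720 = 0.166667.
Step 4: Under H0, t = rho * sqrt((n-2)/(1-rho^2)) = 0.4472 ~ t(7).
Step 5: Two-sided p-value from the t-distribution with 7 df = 0.668231.
Step 6: alpha = 0.05. fail to reject H0.

rho = 0.1667, p = 0.668231, fail to reject H0 at alpha = 0.05.


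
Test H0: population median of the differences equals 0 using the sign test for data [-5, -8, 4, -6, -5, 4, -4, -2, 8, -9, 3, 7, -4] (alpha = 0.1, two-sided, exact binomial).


Step 1: Discard zero differences. Original n = 13; n_eff = number of nonzero differences = 13.
Nonzero differences (with sign): -5, -8, +4, -6, -5, +4, -4, -2, +8, -9, +3, +7, -4
Step 2: Count signs: positive = 5, negative = 8.
Step 3: Under H0: P(positive) = 0.5, so the number of positives S ~ Bin(13, 0.5).
Step 4: Two-sided exact p-value = sum of Bin(13,0.5) probabilities at or below the observed probability = 0.581055.
Step 5: alpha = 0.1. fail to reject H0.

n_eff = 13, pos = 5, neg = 8, p = 0.581055, fail to reject H0.


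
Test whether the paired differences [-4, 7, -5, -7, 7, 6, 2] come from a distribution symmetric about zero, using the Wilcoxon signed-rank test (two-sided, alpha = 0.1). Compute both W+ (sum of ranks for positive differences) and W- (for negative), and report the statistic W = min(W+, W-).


Step 1: Drop any zero differences (none here) and take |d_i|.
|d| = [4, 7, 5, 7, 7, 6, 2]
Step 2: Midrank |d_i| (ties get averaged ranks).
ranks: |4|->2, |7|->6, |5|->3, |7|->6, |7|->6, |6|->4, |2|->1
Step 3: Attach original signs; sum ranks with positive sign and with negative sign.
W+ = 6 + 6 + 4 + 1 = 17
W- = 2 + 3 + 6 = 11
(Check: W+ + W- = 28 should equal n(n+1)/2 = 28.)
Step 4: Test statistic W = min(W+, W-) = 11.
Step 5: Ties in |d|, so use the tie-corrected normal approximation.
        E[W] = n(n+1)/4 = 7*8/4 = 14.
        Tie groups: |d|=7 (t=3); sum(t^3 - t) = 24.
        Var[W] = n(n+1)(2n+1)/24 - sum(t^3-t)/48 = 840/24 - 24/48 = 34.5.
        z = (W - E[W]) / sqrt(Var[W]) = (11 - 14) / 5.8737 = -0.5108.
        Two-sided p = 2*Phi(z) = 0.609523.
Step 6: alpha = 0.1. fail to reject H0.

W+ = 17, W- = 11, W = min = 11, p = 0.609523, fail to reject H0.


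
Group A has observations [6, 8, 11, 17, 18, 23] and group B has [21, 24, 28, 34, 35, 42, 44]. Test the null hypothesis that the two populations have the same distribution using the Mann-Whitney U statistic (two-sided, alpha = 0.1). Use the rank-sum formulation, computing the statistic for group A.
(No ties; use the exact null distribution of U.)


Step 1: Combine and sort all 13 observations; assign midranks.
sorted (value, group): (6,X), (8,X), (11,X), (17,X), (18,X), (21,Y), (23,X), (24,Y), (28,Y), (34,Y), (35,Y), (42,Y), (44,Y)
ranks: 6->1, 8->2, 11->3, 17->4, 18->5, 21->6, 23->7, 24->8, 28->9, 34->10, 35->11, 42->12, 44->13
Step 2: Rank sum for X: R1 = 1 + 2 + 3 + 4 + 5 + 7 = 22.
Step 3: U_X = R1 - n1(n1+1)/2 = 22 - 6*7/2 = 22 - 21 = 1.
       U_Y = n1*n2 - U_X = 42 - 1 = 41.
Step 4: No ties, so the exact null distribution of U (based on enumerating the C(13,6) = 1716 equally likely rank assignments) gives the two-sided p-value.
Step 5: p-value = 0.002331; compare to alpha = 0.1. reject H0.

U_X = 1, p = 0.002331, reject H0 at alpha = 0.1.


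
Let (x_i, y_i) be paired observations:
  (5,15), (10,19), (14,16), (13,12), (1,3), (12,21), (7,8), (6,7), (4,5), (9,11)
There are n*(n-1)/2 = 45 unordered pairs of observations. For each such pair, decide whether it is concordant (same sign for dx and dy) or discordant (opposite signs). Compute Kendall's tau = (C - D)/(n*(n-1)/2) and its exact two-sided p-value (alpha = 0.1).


Step 1: Enumerate the 45 unordered pairs (i,j) with i<j and classify each by sign(x_j-x_i) * sign(y_j-y_i).
  (1,2):dx=+5,dy=+4->C; (1,3):dx=+9,dy=+1->C; (1,4):dx=+8,dy=-3->D; (1,5):dx=-4,dy=-12->C
  (1,6):dx=+7,dy=+6->C; (1,7):dx=+2,dy=-7->D; (1,8):dx=+1,dy=-8->D; (1,9):dx=-1,dy=-10->C
  (1,10):dx=+4,dy=-4->D; (2,3):dx=+4,dy=-3->D; (2,4):dx=+3,dy=-7->D; (2,5):dx=-9,dy=-16->C
  (2,6):dx=+2,dy=+2->C; (2,7):dx=-3,dy=-11->C; (2,8):dx=-4,dy=-12->C; (2,9):dx=-6,dy=-14->C
  (2,10):dx=-1,dy=-8->C; (3,4):dx=-1,dy=-4->C; (3,5):dx=-13,dy=-13->C; (3,6):dx=-2,dy=+5->D
  (3,7):dx=-7,dy=-8->C; (3,8):dx=-8,dy=-9->C; (3,9):dx=-10,dy=-11->C; (3,10):dx=-5,dy=-5->C
  (4,5):dx=-12,dy=-9->C; (4,6):dx=-1,dy=+9->D; (4,7):dx=-6,dy=-4->C; (4,8):dx=-7,dy=-5->C
  (4,9):dx=-9,dy=-7->C; (4,10):dx=-4,dy=-1->C; (5,6):dx=+11,dy=+18->C; (5,7):dx=+6,dy=+5->C
  (5,8):dx=+5,dy=+4->C; (5,9):dx=+3,dy=+2->C; (5,10):dx=+8,dy=+8->C; (6,7):dx=-5,dy=-13->C
  (6,8):dx=-6,dy=-14->C; (6,9):dx=-8,dy=-16->C; (6,10):dx=-3,dy=-10->C; (7,8):dx=-1,dy=-1->C
  (7,9):dx=-3,dy=-3->C; (7,10):dx=+2,dy=+3->C; (8,9):dx=-2,dy=-2->C; (8,10):dx=+3,dy=+4->C
  (9,10):dx=+5,dy=+6->C
Step 2: C = 37, D = 8, total pairs = 45.
Step 3: tau = (C - D)/(n(n-1)/2) = (37 - 8)/45 = 0.644444.
Step 4: Exact two-sided p-value (enumerate n! = 3628800 permutations of y under H0): p = 0.009148.
Step 5: alpha = 0.1. reject H0.

tau_b = 0.6444 (C=37, D=8), p = 0.009148, reject H0.


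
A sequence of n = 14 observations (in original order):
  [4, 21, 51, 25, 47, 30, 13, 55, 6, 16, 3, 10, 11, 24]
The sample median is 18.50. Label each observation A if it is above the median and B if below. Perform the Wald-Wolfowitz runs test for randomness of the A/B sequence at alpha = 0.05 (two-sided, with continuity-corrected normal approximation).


Step 1: Compute median = 18.50; label A = above, B = below.
Labels in order: BAAAAABABBBBBA  (n_A = 7, n_B = 7)
Step 2: Count runs R = 6.
Step 3: Under H0 (random ordering), E[R] = 2*n_A*n_B/(n_A+n_B) + 1 = 2*7*7/14 + 1 = 8.0000.
        Var[R] = 2*n_A*n_B*(2*n_A*n_B - n_A - n_B) / ((n_A+n_B)^2 * (n_A+n_B-1)) = 8232/2548 = 3.2308.
        SD[R] = 1.7974.
Step 4: Continuity-corrected z = (R + 0.5 - E[R]) / SD[R] = (6 + 0.5 - 8.0000) / 1.7974 = -0.8345.
Step 5: Two-sided p-value via normal approximation = 2*(1 - Phi(|z|)) = 0.403986.
Step 6: alpha = 0.05. fail to reject H0.

R = 6, z = -0.8345, p = 0.403986, fail to reject H0.


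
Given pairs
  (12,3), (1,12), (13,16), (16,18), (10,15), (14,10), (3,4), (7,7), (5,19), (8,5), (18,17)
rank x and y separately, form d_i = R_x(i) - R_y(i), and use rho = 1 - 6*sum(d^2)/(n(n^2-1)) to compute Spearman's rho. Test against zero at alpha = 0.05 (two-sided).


Step 1: Rank x and y separately (midranks; no ties here).
rank(x): 12->7, 1->1, 13->8, 16->10, 10->6, 14->9, 3->2, 7->4, 5->3, 8->5, 18->11
rank(y): 3->1, 12->6, 16->8, 18->10, 15->7, 10->5, 4->2, 7->4, 19->11, 5->3, 17->9
Step 2: d_i = R_x(i) - R_y(i); compute d_i^2.
  (7-1)^2=36, (1-6)^2=25, (8-8)^2=0, (10-10)^2=0, (6-7)^2=1, (9-5)^2=16, (2-2)^2=0, (4-4)^2=0, (3-11)^2=64, (5-3)^2=4, (11-9)^2=4
sum(d^2) = 150.
Step 3: rho = 1 - 6*150 / (11*(11^2 - 1)) = 1 - 900/1320 = 0.318182.
Step 4: Under H0, t = rho * sqrt((n-2)/(1-rho^2)) = 1.0069 ~ t(9).
Step 5: Two-sided p-value from the t-distribution with 9 df = 0.340298.
Step 6: alpha = 0.05. fail to reject H0.

rho = 0.3182, p = 0.340298, fail to reject H0 at alpha = 0.05.


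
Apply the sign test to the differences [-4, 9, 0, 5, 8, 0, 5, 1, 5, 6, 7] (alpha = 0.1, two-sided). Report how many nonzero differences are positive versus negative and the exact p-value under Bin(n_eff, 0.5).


Step 1: Discard zero differences. Original n = 11; n_eff = number of nonzero differences = 9.
Nonzero differences (with sign): -4, +9, +5, +8, +5, +1, +5, +6, +7
Step 2: Count signs: positive = 8, negative = 1.
Step 3: Under H0: P(positive) = 0.5, so the number of positives S ~ Bin(9, 0.5).
Step 4: Two-sided exact p-value = sum of Bin(9,0.5) probabilities at or below the observed probability = 0.039062.
Step 5: alpha = 0.1. reject H0.

n_eff = 9, pos = 8, neg = 1, p = 0.039062, reject H0.


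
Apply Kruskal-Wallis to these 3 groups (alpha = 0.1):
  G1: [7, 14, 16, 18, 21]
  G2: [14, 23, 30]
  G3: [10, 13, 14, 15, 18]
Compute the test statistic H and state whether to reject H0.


Step 1: Combine all N = 13 observations and assign midranks.
sorted (value, group, rank): (7,G1,1), (10,G3,2), (13,G3,3), (14,G1,5), (14,G2,5), (14,G3,5), (15,G3,7), (16,G1,8), (18,G1,9.5), (18,G3,9.5), (21,G1,11), (23,G2,12), (30,G2,13)
Step 2: Sum ranks within each group.
R_1 = 34.5 (n_1 = 5)
R_2 = 30 (n_2 = 3)
R_3 = 26.5 (n_3 = 5)
Step 3: H = 12/(N(N+1)) * sum(R_i^2/n_i) - 3(N+1)
     = 12/(13*14) * (34.5^2/5 + 30^2/3 + 26.5^2/5) - 3*14
     = 0.065934 * 678.5 - 42
     = 2.736264.
Step 4: Ties present; correction factor C = 1 - 30/(13^3 - 13) = 0.986264. Corrected H = 2.736264 / 0.986264 = 2.774373.
Step 5: Under H0, H ~ chi^2(2); p-value = 0.249777.
Step 6: alpha = 0.1. fail to reject H0.

H = 2.7744, df = 2, p = 0.249777, fail to reject H0.


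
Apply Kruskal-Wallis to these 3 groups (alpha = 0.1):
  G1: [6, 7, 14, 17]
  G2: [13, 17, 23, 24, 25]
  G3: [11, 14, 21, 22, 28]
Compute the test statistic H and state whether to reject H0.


Step 1: Combine all N = 14 observations and assign midranks.
sorted (value, group, rank): (6,G1,1), (7,G1,2), (11,G3,3), (13,G2,4), (14,G1,5.5), (14,G3,5.5), (17,G1,7.5), (17,G2,7.5), (21,G3,9), (22,G3,10), (23,G2,11), (24,G2,12), (25,G2,13), (28,G3,14)
Step 2: Sum ranks within each group.
R_1 = 16 (n_1 = 4)
R_2 = 47.5 (n_2 = 5)
R_3 = 41.5 (n_3 = 5)
Step 3: H = 12/(N(N+1)) * sum(R_i^2/n_i) - 3(N+1)
     = 12/(14*15) * (16^2/4 + 47.5^2/5 + 41.5^2/5) - 3*15
     = 0.057143 * 859.7 - 45
     = 4.125714.
Step 4: Ties present; correction factor C = 1 - 12/(14^3 - 14) = 0.995604. Corrected H = 4.125714 / 0.995604 = 4.143929.
Step 5: Under H0, H ~ chi^2(2); p-value = 0.125938.
Step 6: alpha = 0.1. fail to reject H0.

H = 4.1439, df = 2, p = 0.125938, fail to reject H0.


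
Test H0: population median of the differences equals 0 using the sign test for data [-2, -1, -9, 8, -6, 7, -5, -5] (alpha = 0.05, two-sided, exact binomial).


Step 1: Discard zero differences. Original n = 8; n_eff = number of nonzero differences = 8.
Nonzero differences (with sign): -2, -1, -9, +8, -6, +7, -5, -5
Step 2: Count signs: positive = 2, negative = 6.
Step 3: Under H0: P(positive) = 0.5, so the number of positives S ~ Bin(8, 0.5).
Step 4: Two-sided exact p-value = sum of Bin(8,0.5) probabilities at or below the observed probability = 0.289062.
Step 5: alpha = 0.05. fail to reject H0.

n_eff = 8, pos = 2, neg = 6, p = 0.289062, fail to reject H0.


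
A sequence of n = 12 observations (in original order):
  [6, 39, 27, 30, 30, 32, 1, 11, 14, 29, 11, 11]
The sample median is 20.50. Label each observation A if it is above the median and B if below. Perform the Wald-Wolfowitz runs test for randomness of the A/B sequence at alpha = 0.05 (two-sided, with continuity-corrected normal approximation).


Step 1: Compute median = 20.50; label A = above, B = below.
Labels in order: BAAAAABBBABB  (n_A = 6, n_B = 6)
Step 2: Count runs R = 5.
Step 3: Under H0 (random ordering), E[R] = 2*n_A*n_B/(n_A+n_B) + 1 = 2*6*6/12 + 1 = 7.0000.
        Var[R] = 2*n_A*n_B*(2*n_A*n_B - n_A - n_B) / ((n_A+n_B)^2 * (n_A+n_B-1)) = 4320/1584 = 2.7273.
        SD[R] = 1.6514.
Step 4: Continuity-corrected z = (R + 0.5 - E[R]) / SD[R] = (5 + 0.5 - 7.0000) / 1.6514 = -0.9083.
Step 5: Two-sided p-value via normal approximation = 2*(1 - Phi(|z|)) = 0.363722.
Step 6: alpha = 0.05. fail to reject H0.

R = 5, z = -0.9083, p = 0.363722, fail to reject H0.


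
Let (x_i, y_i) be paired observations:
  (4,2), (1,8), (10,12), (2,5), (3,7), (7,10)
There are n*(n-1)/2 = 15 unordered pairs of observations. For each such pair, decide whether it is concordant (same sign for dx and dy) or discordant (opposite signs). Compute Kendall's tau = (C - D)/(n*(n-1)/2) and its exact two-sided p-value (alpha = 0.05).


Step 1: Enumerate the 15 unordered pairs (i,j) with i<j and classify each by sign(x_j-x_i) * sign(y_j-y_i).
  (1,2):dx=-3,dy=+6->D; (1,3):dx=+6,dy=+10->C; (1,4):dx=-2,dy=+3->D; (1,5):dx=-1,dy=+5->D
  (1,6):dx=+3,dy=+8->C; (2,3):dx=+9,dy=+4->C; (2,4):dx=+1,dy=-3->D; (2,5):dx=+2,dy=-1->D
  (2,6):dx=+6,dy=+2->C; (3,4):dx=-8,dy=-7->C; (3,5):dx=-7,dy=-5->C; (3,6):dx=-3,dy=-2->C
  (4,5):dx=+1,dy=+2->C; (4,6):dx=+5,dy=+5->C; (5,6):dx=+4,dy=+3->C
Step 2: C = 10, D = 5, total pairs = 15.
Step 3: tau = (C - D)/(n(n-1)/2) = (10 - 5)/15 = 0.333333.
Step 4: Exact two-sided p-value (enumerate n! = 720 permutations of y under H0): p = 0.469444.
Step 5: alpha = 0.05. fail to reject H0.

tau_b = 0.3333 (C=10, D=5), p = 0.469444, fail to reject H0.


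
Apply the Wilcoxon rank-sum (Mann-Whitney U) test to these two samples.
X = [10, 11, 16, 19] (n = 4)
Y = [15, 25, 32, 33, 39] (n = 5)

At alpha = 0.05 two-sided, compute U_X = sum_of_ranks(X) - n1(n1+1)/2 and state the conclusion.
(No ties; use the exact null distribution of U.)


Step 1: Combine and sort all 9 observations; assign midranks.
sorted (value, group): (10,X), (11,X), (15,Y), (16,X), (19,X), (25,Y), (32,Y), (33,Y), (39,Y)
ranks: 10->1, 11->2, 15->3, 16->4, 19->5, 25->6, 32->7, 33->8, 39->9
Step 2: Rank sum for X: R1 = 1 + 2 + 4 + 5 = 12.
Step 3: U_X = R1 - n1(n1+1)/2 = 12 - 4*5/2 = 12 - 10 = 2.
       U_Y = n1*n2 - U_X = 20 - 2 = 18.
Step 4: No ties, so the exact null distribution of U (based on enumerating the C(9,4) = 126 equally likely rank assignments) gives the two-sided p-value.
Step 5: p-value = 0.063492; compare to alpha = 0.05. fail to reject H0.

U_X = 2, p = 0.063492, fail to reject H0 at alpha = 0.05.


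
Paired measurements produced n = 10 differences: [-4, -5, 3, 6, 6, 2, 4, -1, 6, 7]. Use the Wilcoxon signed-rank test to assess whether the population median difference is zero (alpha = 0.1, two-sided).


Step 1: Drop any zero differences (none here) and take |d_i|.
|d| = [4, 5, 3, 6, 6, 2, 4, 1, 6, 7]
Step 2: Midrank |d_i| (ties get averaged ranks).
ranks: |4|->4.5, |5|->6, |3|->3, |6|->8, |6|->8, |2|->2, |4|->4.5, |1|->1, |6|->8, |7|->10
Step 3: Attach original signs; sum ranks with positive sign and with negative sign.
W+ = 3 + 8 + 8 + 2 + 4.5 + 8 + 10 = 43.5
W- = 4.5 + 6 + 1 = 11.5
(Check: W+ + W- = 55 should equal n(n+1)/2 = 55.)
Step 4: Test statistic W = min(W+, W-) = 11.5.
Step 5: Ties in |d|, so use the tie-corrected normal approximation.
        E[W] = n(n+1)/4 = 10*11/4 = 27.5.
        Tie groups: |d|=4 (t=2), |d|=6 (t=3); sum(t^3 - t) = 30.
        Var[W] = n(n+1)(2n+1)/24 - sum(t^3-t)/48 = 2310/24 - 30/48 = 95.625.
        z = (W - E[W]) / sqrt(Var[W]) = (11.5 - 27.5) / 9.7788 = -1.6362.
        Two-sided p = 2*Phi(z) = 0.101799.
Step 6: alpha = 0.1. fail to reject H0.

W+ = 43.5, W- = 11.5, W = min = 11.5, p = 0.101799, fail to reject H0.
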